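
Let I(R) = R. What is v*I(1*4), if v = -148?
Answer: -592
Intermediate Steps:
v*I(1*4) = -148*4 = -592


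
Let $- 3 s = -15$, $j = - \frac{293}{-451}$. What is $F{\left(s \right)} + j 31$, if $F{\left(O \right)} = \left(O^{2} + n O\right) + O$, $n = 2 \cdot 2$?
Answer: $\frac{31633}{451} \approx 70.14$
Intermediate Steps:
$n = 4$
$j = \frac{293}{451}$ ($j = \left(-293\right) \left(- \frac{1}{451}\right) = \frac{293}{451} \approx 0.64967$)
$s = 5$ ($s = \left(- \frac{1}{3}\right) \left(-15\right) = 5$)
$F{\left(O \right)} = O^{2} + 5 O$ ($F{\left(O \right)} = \left(O^{2} + 4 O\right) + O = O^{2} + 5 O$)
$F{\left(s \right)} + j 31 = 5 \left(5 + 5\right) + \frac{293}{451} \cdot 31 = 5 \cdot 10 + \frac{9083}{451} = 50 + \frac{9083}{451} = \frac{31633}{451}$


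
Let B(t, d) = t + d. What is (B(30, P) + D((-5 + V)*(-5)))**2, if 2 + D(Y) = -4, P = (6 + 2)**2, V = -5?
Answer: 7744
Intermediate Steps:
P = 64 (P = 8**2 = 64)
D(Y) = -6 (D(Y) = -2 - 4 = -6)
B(t, d) = d + t
(B(30, P) + D((-5 + V)*(-5)))**2 = ((64 + 30) - 6)**2 = (94 - 6)**2 = 88**2 = 7744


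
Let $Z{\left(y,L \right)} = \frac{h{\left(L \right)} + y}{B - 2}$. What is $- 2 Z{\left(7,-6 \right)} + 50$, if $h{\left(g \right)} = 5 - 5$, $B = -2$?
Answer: $\frac{107}{2} \approx 53.5$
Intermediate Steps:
$h{\left(g \right)} = 0$ ($h{\left(g \right)} = 5 - 5 = 0$)
$Z{\left(y,L \right)} = - \frac{y}{4}$ ($Z{\left(y,L \right)} = \frac{0 + y}{-2 - 2} = \frac{y}{-4} = y \left(- \frac{1}{4}\right) = - \frac{y}{4}$)
$- 2 Z{\left(7,-6 \right)} + 50 = - 2 \left(\left(- \frac{1}{4}\right) 7\right) + 50 = \left(-2\right) \left(- \frac{7}{4}\right) + 50 = \frac{7}{2} + 50 = \frac{107}{2}$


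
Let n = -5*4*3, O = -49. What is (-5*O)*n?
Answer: -14700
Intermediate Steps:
n = -60 (n = -20*3 = -60)
(-5*O)*n = -5*(-49)*(-60) = 245*(-60) = -14700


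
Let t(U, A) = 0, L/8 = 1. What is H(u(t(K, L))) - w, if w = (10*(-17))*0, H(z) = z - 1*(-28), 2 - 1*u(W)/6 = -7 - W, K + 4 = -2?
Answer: 82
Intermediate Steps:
L = 8 (L = 8*1 = 8)
K = -6 (K = -4 - 2 = -6)
u(W) = 54 + 6*W (u(W) = 12 - 6*(-7 - W) = 12 + (42 + 6*W) = 54 + 6*W)
H(z) = 28 + z (H(z) = z + 28 = 28 + z)
w = 0 (w = -170*0 = 0)
H(u(t(K, L))) - w = (28 + (54 + 6*0)) - 1*0 = (28 + (54 + 0)) + 0 = (28 + 54) + 0 = 82 + 0 = 82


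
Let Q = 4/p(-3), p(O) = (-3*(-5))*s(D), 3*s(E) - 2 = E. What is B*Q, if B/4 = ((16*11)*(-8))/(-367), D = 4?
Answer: 11264/5505 ≈ 2.0461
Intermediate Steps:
s(E) = ⅔ + E/3
B = 5632/367 (B = 4*(((16*11)*(-8))/(-367)) = 4*((176*(-8))*(-1/367)) = 4*(-1408*(-1/367)) = 4*(1408/367) = 5632/367 ≈ 15.346)
p(O) = 30 (p(O) = (-3*(-5))*(⅔ + (⅓)*4) = 15*(⅔ + 4/3) = 15*2 = 30)
Q = 2/15 (Q = 4/30 = 4*(1/30) = 2/15 ≈ 0.13333)
B*Q = (5632/367)*(2/15) = 11264/5505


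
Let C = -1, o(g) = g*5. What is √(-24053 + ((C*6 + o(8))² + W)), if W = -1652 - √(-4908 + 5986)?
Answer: √(-24549 - 7*√22) ≈ 156.79*I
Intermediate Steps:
o(g) = 5*g
W = -1652 - 7*√22 (W = -1652 - √1078 = -1652 - 7*√22 ≈ -1684.8)
√(-24053 + ((C*6 + o(8))² + W)) = √(-24053 + ((-1*6 + 5*8)² + (-1652 - 7*√22))) = √(-24053 + ((-6 + 40)² + (-1652 - 7*√22))) = √(-24053 + (34² + (-1652 - 7*√22))) = √(-24053 + (1156 + (-1652 - 7*√22))) = √(-24053 + (-496 - 7*√22)) = √(-24549 - 7*√22)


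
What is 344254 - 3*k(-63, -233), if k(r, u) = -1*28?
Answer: 344338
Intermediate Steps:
k(r, u) = -28
344254 - 3*k(-63, -233) = 344254 - 3*(-28) = 344254 + 84 = 344338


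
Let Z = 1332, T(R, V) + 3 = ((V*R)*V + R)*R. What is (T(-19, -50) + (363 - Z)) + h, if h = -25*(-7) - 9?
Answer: 902055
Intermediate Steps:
h = 166 (h = 175 - 9 = 166)
T(R, V) = -3 + R*(R + R*V²) (T(R, V) = -3 + ((V*R)*V + R)*R = -3 + ((R*V)*V + R)*R = -3 + (R*V² + R)*R = -3 + (R + R*V²)*R = -3 + R*(R + R*V²))
(T(-19, -50) + (363 - Z)) + h = ((-3 + (-19)² + (-19)²*(-50)²) + (363 - 1*1332)) + 166 = ((-3 + 361 + 361*2500) + (363 - 1332)) + 166 = ((-3 + 361 + 902500) - 969) + 166 = (902858 - 969) + 166 = 901889 + 166 = 902055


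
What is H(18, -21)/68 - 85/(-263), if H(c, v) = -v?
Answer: 11303/17884 ≈ 0.63202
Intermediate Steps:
H(18, -21)/68 - 85/(-263) = -1*(-21)/68 - 85/(-263) = 21*(1/68) - 85*(-1/263) = 21/68 + 85/263 = 11303/17884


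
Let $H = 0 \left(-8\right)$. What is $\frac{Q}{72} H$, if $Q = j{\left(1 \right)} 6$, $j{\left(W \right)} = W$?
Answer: $0$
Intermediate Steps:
$H = 0$
$Q = 6$ ($Q = 1 \cdot 6 = 6$)
$\frac{Q}{72} H = \frac{6}{72} \cdot 0 = 6 \cdot \frac{1}{72} \cdot 0 = \frac{1}{12} \cdot 0 = 0$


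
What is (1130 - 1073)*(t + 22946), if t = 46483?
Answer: 3957453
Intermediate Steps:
(1130 - 1073)*(t + 22946) = (1130 - 1073)*(46483 + 22946) = 57*69429 = 3957453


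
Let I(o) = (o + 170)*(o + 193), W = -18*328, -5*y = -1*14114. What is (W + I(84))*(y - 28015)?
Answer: -8118690294/5 ≈ -1.6237e+9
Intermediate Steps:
y = 14114/5 (y = -(-1)*14114/5 = -1/5*(-14114) = 14114/5 ≈ 2822.8)
W = -5904
I(o) = (170 + o)*(193 + o)
(W + I(84))*(y - 28015) = (-5904 + (32810 + 84**2 + 363*84))*(14114/5 - 28015) = (-5904 + (32810 + 7056 + 30492))*(-125961/5) = (-5904 + 70358)*(-125961/5) = 64454*(-125961/5) = -8118690294/5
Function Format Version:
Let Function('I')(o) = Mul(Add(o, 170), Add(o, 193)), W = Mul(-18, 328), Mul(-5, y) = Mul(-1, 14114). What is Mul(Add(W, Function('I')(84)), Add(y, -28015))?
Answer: Rational(-8118690294, 5) ≈ -1.6237e+9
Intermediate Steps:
y = Rational(14114, 5) (y = Mul(Rational(-1, 5), Mul(-1, 14114)) = Mul(Rational(-1, 5), -14114) = Rational(14114, 5) ≈ 2822.8)
W = -5904
Function('I')(o) = Mul(Add(170, o), Add(193, o))
Mul(Add(W, Function('I')(84)), Add(y, -28015)) = Mul(Add(-5904, Add(32810, Pow(84, 2), Mul(363, 84))), Add(Rational(14114, 5), -28015)) = Mul(Add(-5904, Add(32810, 7056, 30492)), Rational(-125961, 5)) = Mul(Add(-5904, 70358), Rational(-125961, 5)) = Mul(64454, Rational(-125961, 5)) = Rational(-8118690294, 5)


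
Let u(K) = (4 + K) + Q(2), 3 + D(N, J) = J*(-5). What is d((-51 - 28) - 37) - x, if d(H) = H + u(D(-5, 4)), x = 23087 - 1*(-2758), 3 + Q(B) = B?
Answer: -25981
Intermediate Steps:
D(N, J) = -3 - 5*J (D(N, J) = -3 + J*(-5) = -3 - 5*J)
Q(B) = -3 + B
x = 25845 (x = 23087 + 2758 = 25845)
u(K) = 3 + K (u(K) = (4 + K) + (-3 + 2) = (4 + K) - 1 = 3 + K)
d(H) = -20 + H (d(H) = H + (3 + (-3 - 5*4)) = H + (3 + (-3 - 20)) = H + (3 - 23) = H - 20 = -20 + H)
d((-51 - 28) - 37) - x = (-20 + ((-51 - 28) - 37)) - 1*25845 = (-20 + (-79 - 37)) - 25845 = (-20 - 116) - 25845 = -136 - 25845 = -25981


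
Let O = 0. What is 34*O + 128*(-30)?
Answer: -3840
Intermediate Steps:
34*O + 128*(-30) = 34*0 + 128*(-30) = 0 - 3840 = -3840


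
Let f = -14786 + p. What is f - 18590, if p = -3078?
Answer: -36454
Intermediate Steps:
f = -17864 (f = -14786 - 3078 = -17864)
f - 18590 = -17864 - 18590 = -36454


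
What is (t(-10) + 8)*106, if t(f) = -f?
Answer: 1908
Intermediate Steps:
(t(-10) + 8)*106 = (-1*(-10) + 8)*106 = (10 + 8)*106 = 18*106 = 1908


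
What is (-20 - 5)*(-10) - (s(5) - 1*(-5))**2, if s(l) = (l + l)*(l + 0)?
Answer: -2775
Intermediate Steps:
s(l) = 2*l**2 (s(l) = (2*l)*l = 2*l**2)
(-20 - 5)*(-10) - (s(5) - 1*(-5))**2 = (-20 - 5)*(-10) - (2*5**2 - 1*(-5))**2 = -25*(-10) - (2*25 + 5)**2 = 250 - (50 + 5)**2 = 250 - 1*55**2 = 250 - 1*3025 = 250 - 3025 = -2775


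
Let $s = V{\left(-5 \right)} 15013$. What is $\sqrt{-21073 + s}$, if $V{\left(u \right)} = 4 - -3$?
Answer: $\sqrt{84018} \approx 289.86$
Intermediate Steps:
$V{\left(u \right)} = 7$ ($V{\left(u \right)} = 4 + 3 = 7$)
$s = 105091$ ($s = 7 \cdot 15013 = 105091$)
$\sqrt{-21073 + s} = \sqrt{-21073 + 105091} = \sqrt{84018}$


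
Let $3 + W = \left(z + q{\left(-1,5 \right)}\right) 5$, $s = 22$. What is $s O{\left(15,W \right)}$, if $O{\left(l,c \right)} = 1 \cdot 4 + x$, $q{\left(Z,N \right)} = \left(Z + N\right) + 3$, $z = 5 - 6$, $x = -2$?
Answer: $44$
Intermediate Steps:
$z = -1$ ($z = 5 - 6 = -1$)
$q{\left(Z,N \right)} = 3 + N + Z$ ($q{\left(Z,N \right)} = \left(N + Z\right) + 3 = 3 + N + Z$)
$W = 27$ ($W = -3 + \left(-1 + \left(3 + 5 - 1\right)\right) 5 = -3 + \left(-1 + 7\right) 5 = -3 + 6 \cdot 5 = -3 + 30 = 27$)
$O{\left(l,c \right)} = 2$ ($O{\left(l,c \right)} = 1 \cdot 4 - 2 = 4 - 2 = 2$)
$s O{\left(15,W \right)} = 22 \cdot 2 = 44$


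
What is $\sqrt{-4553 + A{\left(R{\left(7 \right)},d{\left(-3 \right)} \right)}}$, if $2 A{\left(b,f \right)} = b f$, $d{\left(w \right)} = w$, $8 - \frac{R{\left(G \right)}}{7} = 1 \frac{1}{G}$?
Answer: $\frac{i \sqrt{18542}}{2} \approx 68.084 i$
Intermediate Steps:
$R{\left(G \right)} = 56 - \frac{7}{G}$ ($R{\left(G \right)} = 56 - 7 \cdot 1 \frac{1}{G} = 56 - \frac{7}{G}$)
$A{\left(b,f \right)} = \frac{b f}{2}$
$\sqrt{-4553 + A{\left(R{\left(7 \right)},d{\left(-3 \right)} \right)}} = \sqrt{-4553 + \frac{1}{2} \left(56 - \frac{7}{7}\right) \left(-3\right)} = \sqrt{-4553 + \frac{1}{2} \left(56 - 1\right) \left(-3\right)} = \sqrt{-4553 + \frac{1}{2} \cdot 55 \left(-3\right)} = \sqrt{-4553 - \frac{165}{2}} = \sqrt{- \frac{9271}{2}} = \frac{i \sqrt{18542}}{2}$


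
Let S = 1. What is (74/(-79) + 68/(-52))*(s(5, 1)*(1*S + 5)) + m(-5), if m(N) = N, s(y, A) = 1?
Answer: -18965/1027 ≈ -18.466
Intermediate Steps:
(74/(-79) + 68/(-52))*(s(5, 1)*(1*S + 5)) + m(-5) = (74/(-79) + 68/(-52))*(1*(1*1 + 5)) - 5 = (74*(-1/79) + 68*(-1/52))*(1*(1 + 5)) - 5 = (-74/79 - 17/13)*(1*6) - 5 = -2305/1027*6 - 5 = -13830/1027 - 5 = -18965/1027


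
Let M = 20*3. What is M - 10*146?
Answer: -1400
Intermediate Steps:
M = 60
M - 10*146 = 60 - 10*146 = 60 - 1460 = -1400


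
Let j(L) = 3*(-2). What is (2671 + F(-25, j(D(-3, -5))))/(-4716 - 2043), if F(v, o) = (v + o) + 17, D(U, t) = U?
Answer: -2657/6759 ≈ -0.39311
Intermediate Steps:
j(L) = -6
F(v, o) = 17 + o + v (F(v, o) = (o + v) + 17 = 17 + o + v)
(2671 + F(-25, j(D(-3, -5))))/(-4716 - 2043) = (2671 + (17 - 6 - 25))/(-4716 - 2043) = (2671 - 14)/(-6759) = 2657*(-1/6759) = -2657/6759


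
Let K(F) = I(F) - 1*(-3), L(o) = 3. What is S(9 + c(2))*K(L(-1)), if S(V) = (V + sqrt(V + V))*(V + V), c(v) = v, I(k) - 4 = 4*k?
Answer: 4598 + 418*sqrt(22) ≈ 6558.6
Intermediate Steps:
I(k) = 4 + 4*k
K(F) = 7 + 4*F (K(F) = (4 + 4*F) - 1*(-3) = (4 + 4*F) + 3 = 7 + 4*F)
S(V) = 2*V*(V + sqrt(2)*sqrt(V)) (S(V) = (V + sqrt(2*V))*(2*V) = (V + sqrt(2)*sqrt(V))*(2*V) = 2*V*(V + sqrt(2)*sqrt(V)))
S(9 + c(2))*K(L(-1)) = (2*(9 + 2)**2 + 2*sqrt(2)*(9 + 2)**(3/2))*(7 + 4*3) = (2*11**2 + 2*sqrt(2)*11**(3/2))*(7 + 12) = (2*121 + 2*sqrt(2)*(11*sqrt(11)))*19 = (242 + 22*sqrt(22))*19 = 4598 + 418*sqrt(22)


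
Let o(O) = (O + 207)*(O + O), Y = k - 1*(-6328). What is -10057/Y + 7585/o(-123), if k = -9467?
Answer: 4488013/1582056 ≈ 2.8368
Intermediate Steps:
Y = -3139 (Y = -9467 - 1*(-6328) = -9467 + 6328 = -3139)
o(O) = 2*O*(207 + O) (o(O) = (207 + O)*(2*O) = 2*O*(207 + O))
-10057/Y + 7585/o(-123) = -10057/(-3139) + 7585/((2*(-123)*(207 - 123))) = -10057*(-1/3139) + 7585/((2*(-123)*84)) = 10057/3139 + 7585/(-20664) = 10057/3139 + 7585*(-1/20664) = 10057/3139 - 185/504 = 4488013/1582056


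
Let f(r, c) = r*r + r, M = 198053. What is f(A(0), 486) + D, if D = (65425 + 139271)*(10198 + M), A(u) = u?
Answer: 42628146696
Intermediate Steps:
D = 42628146696 (D = (65425 + 139271)*(10198 + 198053) = 204696*208251 = 42628146696)
f(r, c) = r + r**2 (f(r, c) = r**2 + r = r + r**2)
f(A(0), 486) + D = 0*(1 + 0) + 42628146696 = 0*1 + 42628146696 = 0 + 42628146696 = 42628146696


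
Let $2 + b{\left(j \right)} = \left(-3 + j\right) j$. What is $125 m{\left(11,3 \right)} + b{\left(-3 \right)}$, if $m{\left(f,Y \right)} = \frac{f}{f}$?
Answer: $141$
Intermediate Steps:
$m{\left(f,Y \right)} = 1$
$b{\left(j \right)} = -2 + j \left(-3 + j\right)$ ($b{\left(j \right)} = -2 + \left(-3 + j\right) j = -2 + j \left(-3 + j\right)$)
$125 m{\left(11,3 \right)} + b{\left(-3 \right)} = 125 \cdot 1 - \left(-7 - 9\right) = 125 + \left(-2 + 9 + 9\right) = 125 + 16 = 141$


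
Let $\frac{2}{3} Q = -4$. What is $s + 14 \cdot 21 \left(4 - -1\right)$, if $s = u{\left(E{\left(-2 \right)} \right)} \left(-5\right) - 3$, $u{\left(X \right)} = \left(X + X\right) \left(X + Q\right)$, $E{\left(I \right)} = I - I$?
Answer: $1467$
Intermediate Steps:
$Q = -6$ ($Q = \frac{3}{2} \left(-4\right) = -6$)
$E{\left(I \right)} = 0$
$u{\left(X \right)} = 2 X \left(-6 + X\right)$ ($u{\left(X \right)} = \left(X + X\right) \left(X - 6\right) = 2 X \left(-6 + X\right)$)
$s = -3$ ($s = 2 \cdot 0 \left(-6 + 0\right) \left(-5\right) - 3 = 2 \cdot 0 \left(-6\right) \left(-5\right) - 3 = 0 \left(-5\right) - 3 = 0 - 3 = -3$)
$s + 14 \cdot 21 \left(4 - -1\right) = -3 + 14 \cdot 21 \left(4 - -1\right) = -3 + 14 \cdot 21 \left(4 + 1\right) = -3 + 14 \cdot 21 \cdot 5 = -3 + 14 \cdot 105 = -3 + 1470 = 1467$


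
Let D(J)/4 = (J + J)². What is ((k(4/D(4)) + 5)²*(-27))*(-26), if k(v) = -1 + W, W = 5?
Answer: 56862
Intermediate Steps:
D(J) = 16*J² (D(J) = 4*(J + J)² = 4*(2*J)² = 4*(4*J²) = 16*J²)
k(v) = 4 (k(v) = -1 + 5 = 4)
((k(4/D(4)) + 5)²*(-27))*(-26) = ((4 + 5)²*(-27))*(-26) = (9²*(-27))*(-26) = (81*(-27))*(-26) = -2187*(-26) = 56862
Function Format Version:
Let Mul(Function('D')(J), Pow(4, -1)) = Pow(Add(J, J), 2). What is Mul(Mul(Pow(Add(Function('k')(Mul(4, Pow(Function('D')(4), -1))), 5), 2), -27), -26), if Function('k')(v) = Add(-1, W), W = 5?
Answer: 56862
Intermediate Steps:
Function('D')(J) = Mul(16, Pow(J, 2)) (Function('D')(J) = Mul(4, Pow(Add(J, J), 2)) = Mul(4, Pow(Mul(2, J), 2)) = Mul(4, Mul(4, Pow(J, 2))) = Mul(16, Pow(J, 2)))
Function('k')(v) = 4 (Function('k')(v) = Add(-1, 5) = 4)
Mul(Mul(Pow(Add(Function('k')(Mul(4, Pow(Function('D')(4), -1))), 5), 2), -27), -26) = Mul(Mul(Pow(Add(4, 5), 2), -27), -26) = Mul(Mul(Pow(9, 2), -27), -26) = Mul(Mul(81, -27), -26) = Mul(-2187, -26) = 56862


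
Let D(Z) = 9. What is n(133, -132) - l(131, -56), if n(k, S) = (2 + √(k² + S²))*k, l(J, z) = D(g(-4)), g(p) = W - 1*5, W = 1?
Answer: 257 + 133*√35113 ≈ 25179.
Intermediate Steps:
g(p) = -4 (g(p) = 1 - 1*5 = 1 - 5 = -4)
l(J, z) = 9
n(k, S) = k*(2 + √(S² + k²)) (n(k, S) = (2 + √(S² + k²))*k = k*(2 + √(S² + k²)))
n(133, -132) - l(131, -56) = 133*(2 + √((-132)² + 133²)) - 1*9 = 133*(2 + √(17424 + 17689)) - 9 = 133*(2 + √35113) - 9 = (266 + 133*√35113) - 9 = 257 + 133*√35113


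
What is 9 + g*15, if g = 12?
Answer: 189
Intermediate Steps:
9 + g*15 = 9 + 12*15 = 9 + 180 = 189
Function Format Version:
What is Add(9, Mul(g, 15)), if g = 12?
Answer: 189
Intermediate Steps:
Add(9, Mul(g, 15)) = Add(9, Mul(12, 15)) = Add(9, 180) = 189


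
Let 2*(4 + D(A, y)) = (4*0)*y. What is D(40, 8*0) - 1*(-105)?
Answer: 101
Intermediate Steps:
D(A, y) = -4 (D(A, y) = -4 + ((4*0)*y)/2 = -4 + (0*y)/2 = -4 + (1/2)*0 = -4 + 0 = -4)
D(40, 8*0) - 1*(-105) = -4 - 1*(-105) = -4 + 105 = 101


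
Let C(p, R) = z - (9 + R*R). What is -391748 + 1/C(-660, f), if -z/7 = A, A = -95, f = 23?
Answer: -49751995/127 ≈ -3.9175e+5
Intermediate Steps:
z = 665 (z = -7*(-95) = 665)
C(p, R) = 656 - R**2 (C(p, R) = 665 - (9 + R*R) = 665 - (9 + R**2) = 665 + (-9 - R**2) = 656 - R**2)
-391748 + 1/C(-660, f) = -391748 + 1/(656 - 1*23**2) = -391748 + 1/(656 - 1*529) = -391748 + 1/(656 - 529) = -391748 + 1/127 = -49751995/127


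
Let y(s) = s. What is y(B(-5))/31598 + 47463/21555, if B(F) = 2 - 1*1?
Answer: 499919143/227031630 ≈ 2.2020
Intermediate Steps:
B(F) = 1 (B(F) = 2 - 1 = 1)
y(B(-5))/31598 + 47463/21555 = 1/31598 + 47463/21555 = 1*(1/31598) + 47463*(1/21555) = 1/31598 + 15821/7185 = 499919143/227031630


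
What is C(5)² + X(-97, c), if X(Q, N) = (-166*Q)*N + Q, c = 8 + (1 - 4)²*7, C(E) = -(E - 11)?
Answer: 1143181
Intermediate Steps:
C(E) = 11 - E (C(E) = -(-11 + E) = 11 - E)
c = 71 (c = 8 + (-3)²*7 = 8 + 9*7 = 8 + 63 = 71)
X(Q, N) = Q - 166*N*Q (X(Q, N) = -166*N*Q + Q = Q - 166*N*Q)
C(5)² + X(-97, c) = (11 - 1*5)² - 97*(1 - 166*71) = (11 - 5)² - 97*(1 - 11786) = 6² - 97*(-11785) = 36 + 1143145 = 1143181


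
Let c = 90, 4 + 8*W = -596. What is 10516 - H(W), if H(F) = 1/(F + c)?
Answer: 157739/15 ≈ 10516.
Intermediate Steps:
W = -75 (W = -½ + (⅛)*(-596) = -½ - 149/2 = -75)
H(F) = 1/(90 + F) (H(F) = 1/(F + 90) = 1/(90 + F))
10516 - H(W) = 10516 - 1/(90 - 75) = 10516 - 1/15 = 157739/15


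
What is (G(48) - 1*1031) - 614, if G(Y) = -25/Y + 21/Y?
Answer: -19741/12 ≈ -1645.1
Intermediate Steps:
G(Y) = -4/Y
(G(48) - 1*1031) - 614 = (-4/48 - 1*1031) - 614 = (-4*1/48 - 1031) - 614 = (-1/12 - 1031) - 614 = -12373/12 - 614 = -19741/12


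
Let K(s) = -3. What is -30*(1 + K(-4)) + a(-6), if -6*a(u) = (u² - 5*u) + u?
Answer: 50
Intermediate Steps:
a(u) = -u²/6 + 2*u/3 (a(u) = -((u² - 5*u) + u)/6 = -(u² - 4*u)/6 = -u²/6 + 2*u/3)
-30*(1 + K(-4)) + a(-6) = -30*(1 - 3) + (⅙)*(-6)*(4 - 1*(-6)) = -30*(-2) + (⅙)*(-6)*(4 + 6) = -10*(-6) + (⅙)*(-6)*10 = 60 - 10 = 50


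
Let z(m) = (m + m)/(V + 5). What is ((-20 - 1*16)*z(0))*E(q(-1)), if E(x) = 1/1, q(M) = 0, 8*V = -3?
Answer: 0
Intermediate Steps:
V = -3/8 (V = (⅛)*(-3) = -3/8 ≈ -0.37500)
E(x) = 1
z(m) = 16*m/37 (z(m) = (m + m)/(-3/8 + 5) = (2*m)/(37/8) = (2*m)*(8/37) = 16*m/37)
((-20 - 1*16)*z(0))*E(q(-1)) = ((-20 - 1*16)*((16/37)*0))*1 = ((-20 - 16)*0)*1 = -36*0*1 = 0*1 = 0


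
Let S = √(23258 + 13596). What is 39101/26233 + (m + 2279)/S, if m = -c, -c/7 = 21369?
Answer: 39101/26233 + 75931*√36854/18427 ≈ 792.55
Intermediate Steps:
c = -149583 (c = -7*21369 = -149583)
m = 149583 (m = -1*(-149583) = 149583)
S = √36854 ≈ 191.97
39101/26233 + (m + 2279)/S = 39101/26233 + (149583 + 2279)/(√36854) = 39101*(1/26233) + 151862*(√36854/36854) = 39101/26233 + 75931*√36854/18427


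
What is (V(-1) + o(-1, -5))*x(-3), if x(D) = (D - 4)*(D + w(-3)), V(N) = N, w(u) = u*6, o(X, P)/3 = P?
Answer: -2352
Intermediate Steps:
o(X, P) = 3*P
w(u) = 6*u
x(D) = (-18 + D)*(-4 + D) (x(D) = (D - 4)*(D + 6*(-3)) = (-4 + D)*(D - 18) = (-4 + D)*(-18 + D) = (-18 + D)*(-4 + D))
(V(-1) + o(-1, -5))*x(-3) = (-1 + 3*(-5))*(72 + (-3)**2 - 22*(-3)) = (-1 - 15)*(72 + 9 + 66) = -16*147 = -2352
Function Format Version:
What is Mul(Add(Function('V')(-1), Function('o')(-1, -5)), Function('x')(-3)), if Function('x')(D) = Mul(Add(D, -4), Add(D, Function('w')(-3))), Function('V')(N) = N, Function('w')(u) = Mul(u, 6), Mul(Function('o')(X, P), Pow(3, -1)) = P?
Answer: -2352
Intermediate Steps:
Function('o')(X, P) = Mul(3, P)
Function('w')(u) = Mul(6, u)
Function('x')(D) = Mul(Add(-18, D), Add(-4, D)) (Function('x')(D) = Mul(Add(D, -4), Add(D, Mul(6, -3))) = Mul(Add(-4, D), Add(D, -18)) = Mul(Add(-4, D), Add(-18, D)) = Mul(Add(-18, D), Add(-4, D)))
Mul(Add(Function('V')(-1), Function('o')(-1, -5)), Function('x')(-3)) = Mul(Add(-1, Mul(3, -5)), Add(72, Pow(-3, 2), Mul(-22, -3))) = Mul(Add(-1, -15), Add(72, 9, 66)) = Mul(-16, 147) = -2352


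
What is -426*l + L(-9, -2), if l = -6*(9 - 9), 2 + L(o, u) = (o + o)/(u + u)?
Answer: 5/2 ≈ 2.5000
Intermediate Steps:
L(o, u) = -2 + o/u (L(o, u) = -2 + (o + o)/(u + u) = -2 + (2*o)/((2*u)) = -2 + (2*o)*(1/(2*u)) = -2 + o/u)
l = 0 (l = -6*0 = 0)
-426*l + L(-9, -2) = -426*0 + (-2 - 9/(-2)) = 0 + (-2 - 9*(-½)) = 0 + (-2 + 9/2) = 0 + 5/2 = 5/2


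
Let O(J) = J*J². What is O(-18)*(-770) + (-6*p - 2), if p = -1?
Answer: 4490644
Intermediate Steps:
O(J) = J³
O(-18)*(-770) + (-6*p - 2) = (-18)³*(-770) + (-6*(-1) - 2) = -5832*(-770) + (6 - 2) = 4490640 + 4 = 4490644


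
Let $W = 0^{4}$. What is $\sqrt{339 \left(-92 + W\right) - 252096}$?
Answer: $6 i \sqrt{7869} \approx 532.24 i$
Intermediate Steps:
$W = 0$
$\sqrt{339 \left(-92 + W\right) - 252096} = \sqrt{339 \left(-92 + 0\right) - 252096} = \sqrt{339 \left(-92\right) - 252096} = \sqrt{-31188 - 252096} = \sqrt{-283284} = 6 i \sqrt{7869}$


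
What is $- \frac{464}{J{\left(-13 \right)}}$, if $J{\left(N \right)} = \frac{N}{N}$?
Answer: $-464$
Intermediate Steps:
$J{\left(N \right)} = 1$
$- \frac{464}{J{\left(-13 \right)}} = - \frac{464}{1} = \left(-464\right) 1 = -464$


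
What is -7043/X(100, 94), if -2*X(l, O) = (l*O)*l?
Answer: 7043/470000 ≈ 0.014985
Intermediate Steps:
X(l, O) = -O*l²/2 (X(l, O) = -l*O*l/2 = -O*l*l/2 = -O*l²/2)
-7043/X(100, 94) = -7043/((-½*94*100²)) = -7043/((-½*94*10000)) = -7043/(-470000) = -7043*(-1/470000) = 7043/470000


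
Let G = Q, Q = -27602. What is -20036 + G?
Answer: -47638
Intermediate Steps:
G = -27602
-20036 + G = -20036 - 27602 = -47638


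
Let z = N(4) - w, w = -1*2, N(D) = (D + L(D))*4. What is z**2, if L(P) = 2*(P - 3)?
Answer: 676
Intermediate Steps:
L(P) = -6 + 2*P (L(P) = 2*(-3 + P) = -6 + 2*P)
N(D) = -24 + 12*D (N(D) = (D + (-6 + 2*D))*4 = (-6 + 3*D)*4 = -24 + 12*D)
w = -2
z = 26 (z = (-24 + 12*4) - 1*(-2) = (-24 + 48) + 2 = 24 + 2 = 26)
z**2 = 26**2 = 676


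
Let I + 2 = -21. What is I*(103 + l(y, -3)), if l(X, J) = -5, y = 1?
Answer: -2254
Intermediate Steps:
I = -23 (I = -2 - 21 = -23)
I*(103 + l(y, -3)) = -23*(103 - 5) = -23*98 = -2254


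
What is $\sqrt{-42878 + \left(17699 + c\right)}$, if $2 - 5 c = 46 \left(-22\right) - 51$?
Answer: $3 i \sqrt{2774} \approx 158.01 i$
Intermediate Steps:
$c = 213$ ($c = \frac{2}{5} - \frac{46 \left(-22\right) - 51}{5} = \frac{2}{5} - \frac{-1012 - 51}{5} = \frac{2}{5} - - \frac{1063}{5} = \frac{2}{5} + \frac{1063}{5} = 213$)
$\sqrt{-42878 + \left(17699 + c\right)} = \sqrt{-42878 + \left(17699 + 213\right)} = \sqrt{-42878 + 17912} = \sqrt{-24966} = 3 i \sqrt{2774}$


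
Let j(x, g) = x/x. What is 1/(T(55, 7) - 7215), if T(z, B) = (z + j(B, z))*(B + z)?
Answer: -1/3743 ≈ -0.00026717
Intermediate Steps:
j(x, g) = 1
T(z, B) = (1 + z)*(B + z) (T(z, B) = (z + 1)*(B + z) = (1 + z)*(B + z))
1/(T(55, 7) - 7215) = 1/((7 + 55 + 55**2 + 7*55) - 7215) = 1/((7 + 55 + 3025 + 385) - 7215) = 1/(3472 - 7215) = 1/(-3743) = -1/3743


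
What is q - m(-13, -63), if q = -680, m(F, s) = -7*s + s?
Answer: -1058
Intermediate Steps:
m(F, s) = -6*s
q - m(-13, -63) = -680 - (-6)*(-63) = -680 - 1*378 = -680 - 378 = -1058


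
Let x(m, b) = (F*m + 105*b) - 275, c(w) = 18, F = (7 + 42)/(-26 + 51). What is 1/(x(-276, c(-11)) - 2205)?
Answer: -25/28274 ≈ -0.00088420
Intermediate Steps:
F = 49/25 ≈ 1.9600
x(m, b) = -275 + 105*b + 49*m/25 (x(m, b) = (49*m/25 + 105*b) - 275 = (105*b + 49*m/25) - 275 = -275 + 105*b + 49*m/25)
1/(x(-276, c(-11)) - 2205) = 1/((-275 + 105*18 + (49/25)*(-276)) - 2205) = 1/((-275 + 1890 - 13524/25) - 2205) = 1/(26851/25 - 2205) = 1/(-28274/25) = -25/28274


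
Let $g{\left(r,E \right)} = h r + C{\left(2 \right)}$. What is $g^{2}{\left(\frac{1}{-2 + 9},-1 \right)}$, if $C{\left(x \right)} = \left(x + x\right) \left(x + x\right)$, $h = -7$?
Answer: $225$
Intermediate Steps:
$C{\left(x \right)} = 4 x^{2}$ ($C{\left(x \right)} = 2 x 2 x = 4 x^{2}$)
$g{\left(r,E \right)} = 16 - 7 r$ ($g{\left(r,E \right)} = - 7 r + 4 \cdot 2^{2} = - 7 r + 4 \cdot 4 = - 7 r + 16 = 16 - 7 r$)
$g^{2}{\left(\frac{1}{-2 + 9},-1 \right)} = \left(16 - \frac{7}{-2 + 9}\right)^{2} = \left(16 - \frac{7}{7}\right)^{2} = \left(16 - 1\right)^{2} = 15^{2} = 225$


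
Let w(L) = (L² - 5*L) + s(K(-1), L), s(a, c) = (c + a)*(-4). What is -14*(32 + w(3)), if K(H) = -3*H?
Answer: -28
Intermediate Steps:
s(a, c) = -4*a - 4*c (s(a, c) = (a + c)*(-4) = -4*a - 4*c)
w(L) = -12 + L² - 9*L (w(L) = (L² - 5*L) + (-(-12)*(-1) - 4*L) = (L² - 5*L) + (-4*3 - 4*L) = (L² - 5*L) + (-12 - 4*L) = -12 + L² - 9*L)
-14*(32 + w(3)) = -14*(32 + (-12 + 3² - 9*3)) = -14*(32 + (-12 + 9 - 27)) = -14*(32 - 30) = -14*2 = -28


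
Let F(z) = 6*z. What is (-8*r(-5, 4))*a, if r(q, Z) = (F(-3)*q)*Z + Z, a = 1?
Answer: -2912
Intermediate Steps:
r(q, Z) = Z - 18*Z*q (r(q, Z) = ((6*(-3))*q)*Z + Z = (-18*q)*Z + Z = -18*Z*q + Z = Z - 18*Z*q)
(-8*r(-5, 4))*a = -32*(1 - 18*(-5))*1 = -32*(1 + 90)*1 = -32*91*1 = -8*364*1 = -2912*1 = -2912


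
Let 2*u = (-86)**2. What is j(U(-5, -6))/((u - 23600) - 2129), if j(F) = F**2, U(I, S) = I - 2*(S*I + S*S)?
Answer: -18769/22031 ≈ -0.85194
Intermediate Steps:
u = 3698 (u = (1/2)*(-86)**2 = (1/2)*7396 = 3698)
U(I, S) = I - 2*S**2 - 2*I*S (U(I, S) = I - 2*(I*S + S**2) = I - 2*(S**2 + I*S) = I + (-2*S**2 - 2*I*S) = I - 2*S**2 - 2*I*S)
j(U(-5, -6))/((u - 23600) - 2129) = (-5 - 2*(-6)**2 - 2*(-5)*(-6))**2/((3698 - 23600) - 2129) = (-5 - 2*36 - 60)**2/(-19902 - 2129) = (-5 - 72 - 60)**2/(-22031) = (-137)**2*(-1/22031) = 18769*(-1/22031) = -18769/22031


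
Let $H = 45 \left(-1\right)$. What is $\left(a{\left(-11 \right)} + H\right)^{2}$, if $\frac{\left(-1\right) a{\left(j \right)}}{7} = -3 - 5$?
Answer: $121$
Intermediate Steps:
$a{\left(j \right)} = 56$ ($a{\left(j \right)} = - 7 \left(-3 - 5\right) = \left(-7\right) \left(-8\right) = 56$)
$H = -45$
$\left(a{\left(-11 \right)} + H\right)^{2} = \left(56 - 45\right)^{2} = 11^{2} = 121$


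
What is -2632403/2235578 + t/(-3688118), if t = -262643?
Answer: -2280363493725/2061268865551 ≈ -1.1063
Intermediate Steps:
-2632403/2235578 + t/(-3688118) = -2632403/2235578 - 262643/(-3688118) = -2632403*1/2235578 - 262643*(-1/3688118) = -2632403/2235578 + 262643/3688118 = -2280363493725/2061268865551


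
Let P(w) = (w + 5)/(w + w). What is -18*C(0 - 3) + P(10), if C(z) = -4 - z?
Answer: 75/4 ≈ 18.750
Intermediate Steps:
P(w) = (5 + w)/(2*w) (P(w) = (5 + w)/((2*w)) = (5 + w)*(1/(2*w)) = (5 + w)/(2*w))
-18*C(0 - 3) + P(10) = -18*(-4 - (0 - 3)) + (½)*(5 + 10)/10 = -18*(-4 - 1*(-3)) + (½)*(⅒)*15 = -18*(-4 + 3) + ¾ = -18*(-1) + ¾ = 18 + ¾ = 75/4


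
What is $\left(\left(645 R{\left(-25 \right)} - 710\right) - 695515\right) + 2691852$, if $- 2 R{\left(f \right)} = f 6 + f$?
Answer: $\frac{4104129}{2} \approx 2.0521 \cdot 10^{6}$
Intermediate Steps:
$R{\left(f \right)} = - \frac{7 f}{2}$ ($R{\left(f \right)} = - \frac{f 6 + f}{2} = - \frac{6 f + f}{2} = - \frac{7 f}{2}$)
$\left(\left(645 R{\left(-25 \right)} - 710\right) - 695515\right) + 2691852 = \left(\left(645 \left(\left(- \frac{7}{2}\right) \left(-25\right)\right) - 710\right) - 695515\right) + 2691852 = \left(\left(645 \cdot \frac{175}{2} - 710\right) - 695515\right) + 2691852 = \left(\left(\frac{112875}{2} - 710\right) - 695515\right) + 2691852 = \left(\frac{111455}{2} - 695515\right) + 2691852 = - \frac{1279575}{2} + 2691852 = \frac{4104129}{2}$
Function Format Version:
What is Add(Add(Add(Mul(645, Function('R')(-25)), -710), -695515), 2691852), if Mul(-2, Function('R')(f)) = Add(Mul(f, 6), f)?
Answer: Rational(4104129, 2) ≈ 2.0521e+6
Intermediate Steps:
Function('R')(f) = Mul(Rational(-7, 2), f) (Function('R')(f) = Mul(Rational(-1, 2), Add(Mul(f, 6), f)) = Mul(Rational(-1, 2), Add(Mul(6, f), f)) = Mul(Rational(-1, 2), Mul(7, f)) = Mul(Rational(-7, 2), f))
Add(Add(Add(Mul(645, Function('R')(-25)), -710), -695515), 2691852) = Add(Add(Add(Mul(645, Mul(Rational(-7, 2), -25)), -710), -695515), 2691852) = Add(Add(Add(Mul(645, Rational(175, 2)), -710), -695515), 2691852) = Add(Add(Add(Rational(112875, 2), -710), -695515), 2691852) = Add(Add(Rational(111455, 2), -695515), 2691852) = Add(Rational(-1279575, 2), 2691852) = Rational(4104129, 2)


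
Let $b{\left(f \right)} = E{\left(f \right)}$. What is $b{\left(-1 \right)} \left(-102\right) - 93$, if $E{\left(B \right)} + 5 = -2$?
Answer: $621$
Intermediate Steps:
$E{\left(B \right)} = -7$ ($E{\left(B \right)} = -5 - 2 = -7$)
$b{\left(f \right)} = -7$
$b{\left(-1 \right)} \left(-102\right) - 93 = \left(-7\right) \left(-102\right) - 93 = 714 - 93 = 621$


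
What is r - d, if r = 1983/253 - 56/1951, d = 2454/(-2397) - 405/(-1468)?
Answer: 4954262793867/578962753996 ≈ 8.5571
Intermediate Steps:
d = -877229/1172932 (d = 2454*(-1/2397) - 405*(-1/1468) = -818/799 + 405/1468 = -877229/1172932 ≈ -0.74789)
r = 3854665/493603 (r = 1983*(1/253) - 56*1/1951 = 1983/253 - 56/1951 = 3854665/493603 ≈ 7.8092)
r - d = 3854665/493603 - 1*(-877229/1172932) = 3854665/493603 + 877229/1172932 = 4954262793867/578962753996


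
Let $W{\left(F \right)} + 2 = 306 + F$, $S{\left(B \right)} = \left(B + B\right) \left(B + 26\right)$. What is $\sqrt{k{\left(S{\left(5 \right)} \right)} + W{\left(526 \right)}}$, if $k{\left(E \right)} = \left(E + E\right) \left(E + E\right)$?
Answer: $\sqrt{385230} \approx 620.67$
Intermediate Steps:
$S{\left(B \right)} = 2 B \left(26 + B\right)$
$W{\left(F \right)} = 304 + F$ ($W{\left(F \right)} = -2 + \left(306 + F\right) = 304 + F$)
$k{\left(E \right)} = 4 E^{2}$ ($k{\left(E \right)} = 2 E 2 E = 4 E^{2}$)
$\sqrt{k{\left(S{\left(5 \right)} \right)} + W{\left(526 \right)}} = \sqrt{4 \left(2 \cdot 5 \left(26 + 5\right)\right)^{2} + \left(304 + 526\right)} = \sqrt{4 \left(2 \cdot 5 \cdot 31\right)^{2} + 830} = \sqrt{4 \cdot 310^{2} + 830} = \sqrt{4 \cdot 96100 + 830} = \sqrt{384400 + 830} = \sqrt{385230}$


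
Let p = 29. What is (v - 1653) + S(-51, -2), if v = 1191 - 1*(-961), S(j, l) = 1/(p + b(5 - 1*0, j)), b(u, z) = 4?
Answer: 16468/33 ≈ 499.03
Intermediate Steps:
S(j, l) = 1/33 (S(j, l) = 1/(29 + 4) = 1/33)
v = 2152 (v = 1191 + 961 = 2152)
(v - 1653) + S(-51, -2) = (2152 - 1653) + 1/33 = 499 + 1/33 = 16468/33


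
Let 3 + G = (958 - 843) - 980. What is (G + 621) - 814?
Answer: -1061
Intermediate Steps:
G = -868 (G = -3 + ((958 - 843) - 980) = -3 + (115 - 980) = -3 - 865 = -868)
(G + 621) - 814 = (-868 + 621) - 814 = -247 - 814 = -1061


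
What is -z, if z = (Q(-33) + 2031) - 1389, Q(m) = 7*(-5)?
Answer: -607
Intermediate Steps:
Q(m) = -35
z = 607 (z = (-35 + 2031) - 1389 = 1996 - 1389 = 607)
-z = -1*607 = -607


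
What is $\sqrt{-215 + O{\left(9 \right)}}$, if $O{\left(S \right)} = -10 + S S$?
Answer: $12 i \approx 12.0 i$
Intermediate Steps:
$O{\left(S \right)} = -10 + S^{2}$
$\sqrt{-215 + O{\left(9 \right)}} = \sqrt{-215 - \left(10 - 9^{2}\right)} = \sqrt{-215 + \left(-10 + 81\right)} = \sqrt{-215 + 71} = \sqrt{-144} = 12 i$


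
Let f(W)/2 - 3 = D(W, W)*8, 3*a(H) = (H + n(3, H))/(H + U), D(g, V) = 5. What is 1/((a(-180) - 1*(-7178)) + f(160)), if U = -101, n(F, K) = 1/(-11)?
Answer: 9273/67361053 ≈ 0.00013766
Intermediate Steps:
n(F, K) = -1/11
a(H) = (-1/11 + H)/(3*(-101 + H)) (a(H) = ((H - 1/11)/(H - 101))/3 = ((-1/11 + H)/(-101 + H))/3 = (-1/11 + H)/(3*(-101 + H)))
f(W) = 86 (f(W) = 6 + 2*(5*8) = 6 + 2*40 = 6 + 80 = 86)
1/((a(-180) - 1*(-7178)) + f(160)) = 1/(((-1 + 11*(-180))/(33*(-101 - 180)) - 1*(-7178)) + 86) = 1/(((1/33)*(-1 - 1980)/(-281) + 7178) + 86) = 1/(((1/33)*(-1/281)*(-1981) + 7178) + 86) = 1/((1981/9273 + 7178) + 86) = 1/(66563575/9273 + 86) = 1/(67361053/9273) = 9273/67361053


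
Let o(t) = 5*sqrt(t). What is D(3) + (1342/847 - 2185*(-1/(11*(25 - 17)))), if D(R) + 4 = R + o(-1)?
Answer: 15655/616 + 5*I ≈ 25.414 + 5.0*I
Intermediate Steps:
D(R) = -4 + R + 5*I (D(R) = -4 + (R + 5*sqrt(-1)) = -4 + (R + 5*I) = -4 + R + 5*I)
D(3) + (1342/847 - 2185*(-1/(11*(25 - 17)))) = (-4 + 3 + 5*I) + (1342/847 - 2185*(-1/(11*(25 - 17)))) = (-1 + 5*I) + (1342*(1/847) - 2185/((-11*8))) = (-1 + 5*I) + (122/77 - 2185/(-88)) = (-1 + 5*I) + (122/77 - 2185*(-1/88)) = (-1 + 5*I) + (122/77 + 2185/88) = (-1 + 5*I) + 16271/616 = 15655/616 + 5*I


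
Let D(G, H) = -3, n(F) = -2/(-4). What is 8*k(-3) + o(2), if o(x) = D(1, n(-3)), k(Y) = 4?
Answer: 29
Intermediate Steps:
n(F) = 1/2 (n(F) = -2*(-1/4) = 1/2)
o(x) = -3
8*k(-3) + o(2) = 8*4 - 3 = 32 - 3 = 29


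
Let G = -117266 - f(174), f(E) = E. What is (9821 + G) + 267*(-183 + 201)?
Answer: -102813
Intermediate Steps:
G = -117440 (G = -117266 - 1*174 = -117266 - 174 = -117440)
(9821 + G) + 267*(-183 + 201) = (9821 - 117440) + 267*(-183 + 201) = -107619 + 267*18 = -107619 + 4806 = -102813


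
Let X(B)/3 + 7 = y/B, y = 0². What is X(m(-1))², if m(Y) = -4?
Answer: 441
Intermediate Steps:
y = 0
X(B) = -21 (X(B) = -21 + 3*(0/B) = -21 + 3*0 = -21 + 0 = -21)
X(m(-1))² = (-21)² = 441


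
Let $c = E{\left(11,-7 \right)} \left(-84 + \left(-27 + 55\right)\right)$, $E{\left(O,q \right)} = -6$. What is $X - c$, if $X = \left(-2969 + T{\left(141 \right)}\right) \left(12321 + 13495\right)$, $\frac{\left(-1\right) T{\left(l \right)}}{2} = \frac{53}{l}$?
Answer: $- \frac{10810110136}{141} \approx -7.6667 \cdot 10^{7}$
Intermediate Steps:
$T{\left(l \right)} = - \frac{106}{l}$ ($T{\left(l \right)} = - 2 \frac{53}{l} = - \frac{106}{l}$)
$c = 336$ ($c = - 6 \left(-84 + \left(-27 + 55\right)\right) = - 6 \left(-84 + 28\right) = \left(-6\right) \left(-56\right) = 336$)
$X = - \frac{10810062760}{141}$ ($X = \left(-2969 - \frac{106}{141}\right) \left(12321 + 13495\right) = \left(-2969 - \frac{106}{141}\right) 25816 = \left(- \frac{418735}{141}\right) 25816 = - \frac{10810062760}{141} \approx -7.6667 \cdot 10^{7}$)
$X - c = - \frac{10810062760}{141} - 336 = - \frac{10810110136}{141}$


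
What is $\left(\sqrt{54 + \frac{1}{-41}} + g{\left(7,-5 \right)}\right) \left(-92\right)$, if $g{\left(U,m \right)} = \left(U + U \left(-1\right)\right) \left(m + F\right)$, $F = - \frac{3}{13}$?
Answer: $- \frac{92 \sqrt{90733}}{41} \approx -675.91$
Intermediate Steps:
$F = - \frac{3}{13}$ ($F = \left(-3\right) \frac{1}{13} = - \frac{3}{13} \approx -0.23077$)
$g{\left(U,m \right)} = 0$ ($g{\left(U,m \right)} = \left(U + U \left(-1\right)\right) \left(m - \frac{3}{13}\right) = \left(U - U\right) \left(- \frac{3}{13} + m\right) = 0 \left(- \frac{3}{13} + m\right) = 0$)
$\left(\sqrt{54 + \frac{1}{-41}} + g{\left(7,-5 \right)}\right) \left(-92\right) = \left(\sqrt{54 + \frac{1}{-41}} + 0\right) \left(-92\right) = \left(\sqrt{54 - \frac{1}{41}} + 0\right) \left(-92\right) = \left(\sqrt{\frac{2213}{41}} + 0\right) \left(-92\right) = \left(\frac{\sqrt{90733}}{41} + 0\right) \left(-92\right) = \frac{\sqrt{90733}}{41} \left(-92\right) = - \frac{92 \sqrt{90733}}{41}$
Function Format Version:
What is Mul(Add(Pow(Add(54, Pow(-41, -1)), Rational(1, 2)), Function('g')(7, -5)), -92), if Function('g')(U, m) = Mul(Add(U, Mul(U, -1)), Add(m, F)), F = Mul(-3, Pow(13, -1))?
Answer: Mul(Rational(-92, 41), Pow(90733, Rational(1, 2))) ≈ -675.91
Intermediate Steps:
F = Rational(-3, 13) (F = Mul(-3, Rational(1, 13)) = Rational(-3, 13) ≈ -0.23077)
Function('g')(U, m) = 0 (Function('g')(U, m) = Mul(Add(U, Mul(U, -1)), Add(m, Rational(-3, 13))) = Mul(Add(U, Mul(-1, U)), Add(Rational(-3, 13), m)) = Mul(0, Add(Rational(-3, 13), m)) = 0)
Mul(Add(Pow(Add(54, Pow(-41, -1)), Rational(1, 2)), Function('g')(7, -5)), -92) = Mul(Add(Pow(Add(54, Pow(-41, -1)), Rational(1, 2)), 0), -92) = Mul(Add(Pow(Add(54, Rational(-1, 41)), Rational(1, 2)), 0), -92) = Mul(Add(Pow(Rational(2213, 41), Rational(1, 2)), 0), -92) = Mul(Add(Mul(Rational(1, 41), Pow(90733, Rational(1, 2))), 0), -92) = Mul(Mul(Rational(1, 41), Pow(90733, Rational(1, 2))), -92) = Mul(Rational(-92, 41), Pow(90733, Rational(1, 2)))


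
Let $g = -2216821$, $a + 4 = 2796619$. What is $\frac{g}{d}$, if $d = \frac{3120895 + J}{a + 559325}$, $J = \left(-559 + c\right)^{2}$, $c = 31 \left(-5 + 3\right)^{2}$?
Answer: $- \frac{371975913337}{165506} \approx -2.2475 \cdot 10^{6}$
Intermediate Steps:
$a = 2796615$ ($a = -4 + 2796619 = 2796615$)
$c = 124$ ($c = 31 \left(-2\right)^{2} = 31 \cdot 4 = 124$)
$J = 189225$ ($J = \left(-559 + 124\right)^{2} = \left(-435\right)^{2} = 189225$)
$d = \frac{165506}{167797}$ ($d = \frac{3120895 + 189225}{2796615 + 559325} = \frac{3310120}{3355940} = 3310120 \cdot \frac{1}{3355940} = \frac{165506}{167797} \approx 0.98635$)
$\frac{g}{d} = - \frac{2216821}{\frac{165506}{167797}} = \left(-2216821\right) \frac{167797}{165506} = - \frac{371975913337}{165506}$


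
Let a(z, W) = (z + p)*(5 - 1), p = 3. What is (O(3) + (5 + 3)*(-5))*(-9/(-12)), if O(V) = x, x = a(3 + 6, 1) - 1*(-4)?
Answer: 9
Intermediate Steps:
a(z, W) = 12 + 4*z (a(z, W) = (z + 3)*(5 - 1) = (3 + z)*4 = 12 + 4*z)
x = 52 (x = (12 + 4*(3 + 6)) - 1*(-4) = (12 + 4*9) + 4 = (12 + 36) + 4 = 48 + 4 = 52)
O(V) = 52
(O(3) + (5 + 3)*(-5))*(-9/(-12)) = (52 + (5 + 3)*(-5))*(-9/(-12)) = (52 + 8*(-5))*(-9*(-1/12)) = (52 - 40)*(3/4) = 12*(3/4) = 9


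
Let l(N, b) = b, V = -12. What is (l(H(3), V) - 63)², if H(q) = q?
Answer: 5625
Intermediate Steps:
(l(H(3), V) - 63)² = (-12 - 63)² = (-75)² = 5625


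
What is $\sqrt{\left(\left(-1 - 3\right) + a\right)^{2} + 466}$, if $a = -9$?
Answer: $\sqrt{635} \approx 25.199$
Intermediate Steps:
$\sqrt{\left(\left(-1 - 3\right) + a\right)^{2} + 466} = \sqrt{\left(\left(-1 - 3\right) - 9\right)^{2} + 466} = \sqrt{\left(-4 - 9\right)^{2} + 466} = \sqrt{\left(-13\right)^{2} + 466} = \sqrt{169 + 466} = \sqrt{635}$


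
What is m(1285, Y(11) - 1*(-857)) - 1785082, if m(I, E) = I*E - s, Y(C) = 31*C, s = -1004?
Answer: -244648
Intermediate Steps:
m(I, E) = 1004 + E*I (m(I, E) = I*E - 1*(-1004) = E*I + 1004 = 1004 + E*I)
m(1285, Y(11) - 1*(-857)) - 1785082 = (1004 + (31*11 - 1*(-857))*1285) - 1785082 = (1004 + (341 + 857)*1285) - 1785082 = (1004 + 1198*1285) - 1785082 = (1004 + 1539430) - 1785082 = 1540434 - 1785082 = -244648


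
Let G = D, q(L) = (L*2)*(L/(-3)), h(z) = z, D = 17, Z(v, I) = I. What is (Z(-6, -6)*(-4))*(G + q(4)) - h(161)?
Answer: -9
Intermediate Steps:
q(L) = -2*L**2/3 (q(L) = (2*L)*(L*(-1/3)) = (2*L)*(-L/3) = -2*L**2/3)
G = 17
(Z(-6, -6)*(-4))*(G + q(4)) - h(161) = (-6*(-4))*(17 - 2/3*4**2) - 1*161 = 24*(17 - 2/3*16) - 161 = 24*(17 - 32/3) - 161 = 24*(19/3) - 161 = 152 - 161 = -9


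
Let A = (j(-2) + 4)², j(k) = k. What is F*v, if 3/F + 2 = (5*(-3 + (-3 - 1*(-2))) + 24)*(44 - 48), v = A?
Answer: -⅔ ≈ -0.66667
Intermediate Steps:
A = 4 (A = (-2 + 4)² = 2² = 4)
v = 4
F = -⅙ (F = 3/(-2 + (5*(-3 + (-3 - 1*(-2))) + 24)*(44 - 48)) = 3/(-2 + (5*(-3 + (-3 + 2)) + 24)*(-4)) = 3/(-2 + (5*(-3 - 1) + 24)*(-4)) = 3/(-2 + (5*(-4) + 24)*(-4)) = 3/(-2 + (-20 + 24)*(-4)) = 3/(-2 + 4*(-4)) = 3/(-2 - 16) = 3/(-18) = 3*(-1/18) = -⅙ ≈ -0.16667)
F*v = -⅙*4 = -⅔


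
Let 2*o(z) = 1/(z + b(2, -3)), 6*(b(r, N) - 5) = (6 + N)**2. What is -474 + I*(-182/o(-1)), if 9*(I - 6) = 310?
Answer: -732994/9 ≈ -81444.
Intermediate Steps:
I = 364/9 (I = 6 + (1/9)*310 = 6 + 310/9 = 364/9 ≈ 40.444)
b(r, N) = 5 + (6 + N)**2/6
o(z) = 1/(2*(13/2 + z)) (o(z) = 1/(2*(z + (5 + (6 - 3)**2/6))) = 1/(2*(z + (5 + (1/6)*3**2))) = 1/(2*(z + (5 + (1/6)*9))) = 1/(2*(z + (5 + 3/2))) = 1/(2*(z + 13/2)) = 1/(2*(13/2 + z)))
-474 + I*(-182/o(-1)) = -474 + 364*(-182/(1/(13 + 2*(-1))))/9 = -474 + 364*(-182/(1/(13 - 2)))/9 = -474 + 364*(-182/(1/11))/9 = -474 + 364*(-182/1/11)/9 = -474 + 364*(-182*11)/9 = -474 + (364/9)*(-2002) = -474 - 728728/9 = -732994/9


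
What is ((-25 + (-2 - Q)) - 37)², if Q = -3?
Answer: 3721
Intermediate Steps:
((-25 + (-2 - Q)) - 37)² = ((-25 + (-2 - 1*(-3))) - 37)² = ((-25 + (-2 + 3)) - 37)² = ((-25 + 1) - 37)² = (-24 - 37)² = (-61)² = 3721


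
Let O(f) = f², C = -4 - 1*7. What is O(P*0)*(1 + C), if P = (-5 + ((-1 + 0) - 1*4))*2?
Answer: 0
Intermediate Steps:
P = -20 (P = (-5 + (-1 - 4))*2 = (-5 - 5)*2 = -10*2 = -20)
C = -11 (C = -4 - 7 = -11)
O(P*0)*(1 + C) = (-20*0)²*(1 - 11) = 0²*(-10) = 0*(-10) = 0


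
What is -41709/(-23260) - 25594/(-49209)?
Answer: 2647774621/1144601340 ≈ 2.3133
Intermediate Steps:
-41709/(-23260) - 25594/(-49209) = -41709*(-1/23260) - 25594*(-1/49209) = 41709/23260 + 25594/49209 = 2647774621/1144601340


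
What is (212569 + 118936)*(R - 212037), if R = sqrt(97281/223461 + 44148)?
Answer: -70291325685 + 331505*sqrt(27216593908329)/24829 ≈ -7.0222e+10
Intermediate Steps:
R = sqrt(27216593908329)/24829 (R = sqrt(97281*(1/223461) + 44148) = sqrt(10809/24829 + 44148) = sqrt(1096161501/24829) = sqrt(27216593908329)/24829 ≈ 210.12)
(212569 + 118936)*(R - 212037) = (212569 + 118936)*(sqrt(27216593908329)/24829 - 212037) = 331505*(-212037 + sqrt(27216593908329)/24829) = -70291325685 + 331505*sqrt(27216593908329)/24829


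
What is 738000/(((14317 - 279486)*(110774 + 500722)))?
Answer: -10250/2252080317 ≈ -4.5513e-6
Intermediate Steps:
738000/(((14317 - 279486)*(110774 + 500722))) = 738000/((-265169*611496)) = 738000/(-162149782824) = 738000*(-1/162149782824) = -10250/2252080317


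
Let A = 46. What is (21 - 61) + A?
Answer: 6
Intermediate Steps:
(21 - 61) + A = (21 - 61) + 46 = -40 + 46 = 6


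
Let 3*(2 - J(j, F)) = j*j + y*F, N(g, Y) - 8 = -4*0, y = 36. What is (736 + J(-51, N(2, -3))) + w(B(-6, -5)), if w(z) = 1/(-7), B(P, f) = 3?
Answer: -1576/7 ≈ -225.14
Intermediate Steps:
w(z) = -⅐
N(g, Y) = 8 (N(g, Y) = 8 - 4*0 = 8 + 0 = 8)
J(j, F) = 2 - 12*F - j²/3 (J(j, F) = 2 - (j*j + 36*F)/3 = 2 - (j² + 36*F)/3 = 2 + (-12*F - j²/3) = 2 - 12*F - j²/3)
(736 + J(-51, N(2, -3))) + w(B(-6, -5)) = (736 + (2 - 12*8 - ⅓*(-51)²)) - ⅐ = (736 + (2 - 96 - ⅓*2601)) - ⅐ = (736 + (2 - 96 - 867)) - ⅐ = (736 - 961) - ⅐ = -225 - ⅐ = -1576/7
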